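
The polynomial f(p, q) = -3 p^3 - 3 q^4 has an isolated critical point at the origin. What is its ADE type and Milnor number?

Type E_{6}, Milnor number mu = 6.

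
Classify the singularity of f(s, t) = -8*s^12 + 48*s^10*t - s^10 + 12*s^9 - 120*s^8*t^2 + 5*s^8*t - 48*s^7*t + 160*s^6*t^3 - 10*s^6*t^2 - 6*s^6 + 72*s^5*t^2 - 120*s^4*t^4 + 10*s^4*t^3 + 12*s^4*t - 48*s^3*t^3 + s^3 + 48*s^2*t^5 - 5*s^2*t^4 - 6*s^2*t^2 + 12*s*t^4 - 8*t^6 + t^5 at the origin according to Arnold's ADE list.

E_{8}

The Hessian of f at 0 has rank 0. Corank 2; j^3 = s^3 is a perfect cube, so E-series; the 5-jet and mu = 8 give E_8.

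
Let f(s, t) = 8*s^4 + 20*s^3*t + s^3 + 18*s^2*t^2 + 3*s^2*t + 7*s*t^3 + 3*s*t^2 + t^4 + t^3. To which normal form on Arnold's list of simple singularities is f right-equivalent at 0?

E7

The Hessian of f at 0 has rank 0. Corank 2; j^3 = (s + t)^3 is a perfect cube, so E-series; the 4-jet and mu = 7 give E_7.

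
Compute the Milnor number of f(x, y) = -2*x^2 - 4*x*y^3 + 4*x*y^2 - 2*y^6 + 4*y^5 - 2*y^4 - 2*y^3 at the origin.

2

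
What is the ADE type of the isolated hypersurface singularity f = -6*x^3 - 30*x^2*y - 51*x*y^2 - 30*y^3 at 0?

D_{4}

The Hessian of f at 0 is [[0, 0], [0, 0]] with rank 0, so corank 2. A Groebner basis of the Jacobian ideal J(f) in C{x,y} is {y^3, x^2 - 11*y^2/2, x*y + 5*y^2/2}; counting standard monomials gives mu = 4. Corank 2; j^3 = -3*(x + 2*y)*(2*x^2 + 6*x*y + 5*y^2) splits into three distinct lines over C (the quadratic factor has nonzero discriminant), so D_4.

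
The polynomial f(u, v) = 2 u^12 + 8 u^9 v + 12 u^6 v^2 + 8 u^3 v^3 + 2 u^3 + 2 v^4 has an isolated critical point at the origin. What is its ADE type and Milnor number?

The Hessian of f at 0 has rank 0. Corank 2; j^3 = 2*u^3 is a perfect cube, so E-series; the 4-jet and mu = 6 give E_6.

Type E6, Milnor number mu = 6.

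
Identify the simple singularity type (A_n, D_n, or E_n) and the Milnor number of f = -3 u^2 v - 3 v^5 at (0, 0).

Type D_{6}, Milnor number mu = 6.

The Hessian of f at 0 is [[0, 0], [0, 0]] with rank 0, so corank 2. A Groebner basis of the Jacobian ideal J(f) in C{u,v} is {u^2/5 + v^4, u^3, u*v}; counting standard monomials gives mu = 6. Corank 2; j^3 = -3*u^2*v has shape L^2 M (L != M), so D-series; mu = 6 gives D_6.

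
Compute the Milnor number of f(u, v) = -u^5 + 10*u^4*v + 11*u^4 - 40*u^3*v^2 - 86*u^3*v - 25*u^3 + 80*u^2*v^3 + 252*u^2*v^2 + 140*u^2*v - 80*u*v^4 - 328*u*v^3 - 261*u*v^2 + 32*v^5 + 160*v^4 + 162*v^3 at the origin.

5

The Hessian of f at 0 is [[0, 0], [0, 0]] with rank 0, so corank 2. A Groebner basis of the Jacobian ideal J(f) in C{u,v} is {u*v^2 - 1125*u*v + 2025*v^2, -625*u*v + v^3 + 1125*v^2, u^2 - 14*u*v/5 + 9*v^2/5}; counting standard monomials gives mu = 5. Corank 2; j^3 = -(u - 2*v)*(5*u - 9*v)^2 has shape L^2 M (L != M), so D-series; mu = 5 gives D_5.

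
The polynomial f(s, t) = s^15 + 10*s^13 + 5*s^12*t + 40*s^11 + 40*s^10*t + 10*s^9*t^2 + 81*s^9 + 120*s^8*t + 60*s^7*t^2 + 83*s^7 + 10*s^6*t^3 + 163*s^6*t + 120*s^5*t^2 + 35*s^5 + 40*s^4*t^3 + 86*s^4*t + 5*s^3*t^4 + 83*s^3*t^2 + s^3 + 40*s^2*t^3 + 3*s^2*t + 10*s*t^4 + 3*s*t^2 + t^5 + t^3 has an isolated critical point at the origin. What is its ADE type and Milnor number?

Type E_{8}, Milnor number mu = 8.

The Hessian of f at 0 has rank 0. Corank 2; j^3 = (s + t)^3 is a perfect cube, so E-series; the 5-jet and mu = 8 give E_8.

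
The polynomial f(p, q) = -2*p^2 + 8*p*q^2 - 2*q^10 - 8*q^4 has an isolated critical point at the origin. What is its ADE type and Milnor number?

Type A_9, Milnor number mu = 9.

The Hessian of f at 0 has rank 1. Corank 1: A-series; mu = 9 gives A_9.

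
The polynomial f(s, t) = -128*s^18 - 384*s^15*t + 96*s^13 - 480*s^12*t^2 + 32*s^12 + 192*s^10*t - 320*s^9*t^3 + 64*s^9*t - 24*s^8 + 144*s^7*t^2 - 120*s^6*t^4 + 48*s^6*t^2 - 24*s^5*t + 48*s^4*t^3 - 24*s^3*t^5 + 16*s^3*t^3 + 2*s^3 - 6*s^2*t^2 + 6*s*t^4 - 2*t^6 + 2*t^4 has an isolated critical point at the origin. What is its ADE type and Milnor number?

Type E_{6}, Milnor number mu = 6.

The Hessian of f at 0 has rank 0. Corank 2; j^3 = 2*s^3 is a perfect cube, so E-series; the 4-jet and mu = 6 give E_6.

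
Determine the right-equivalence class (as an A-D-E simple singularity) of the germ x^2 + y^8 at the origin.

The Hessian of f at 0 has rank 1. Corank 1: A-series; mu = 7 gives A_7.

A_{7}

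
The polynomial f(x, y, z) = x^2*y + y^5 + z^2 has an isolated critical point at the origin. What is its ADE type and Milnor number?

Type D6, Milnor number mu = 6.

The Hessian of f at 0 has rank 1. Corank 2; j^3 = x^2*y has shape L^2 M (L != M), so D-series; mu = 6 gives D_6.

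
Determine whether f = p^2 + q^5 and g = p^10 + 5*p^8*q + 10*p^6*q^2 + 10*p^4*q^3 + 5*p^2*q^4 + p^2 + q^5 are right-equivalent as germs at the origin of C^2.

Yes.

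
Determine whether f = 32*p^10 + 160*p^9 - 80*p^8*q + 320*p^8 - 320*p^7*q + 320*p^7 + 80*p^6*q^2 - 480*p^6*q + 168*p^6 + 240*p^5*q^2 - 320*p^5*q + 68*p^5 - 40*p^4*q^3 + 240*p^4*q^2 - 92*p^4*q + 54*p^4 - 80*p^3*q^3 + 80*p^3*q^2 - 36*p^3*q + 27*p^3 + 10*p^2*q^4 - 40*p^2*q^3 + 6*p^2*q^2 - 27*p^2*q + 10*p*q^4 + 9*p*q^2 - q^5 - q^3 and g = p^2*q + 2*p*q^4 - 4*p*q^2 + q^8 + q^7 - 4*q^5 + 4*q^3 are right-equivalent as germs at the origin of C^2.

The Hessian of f at 0 has rank 0. Corank 2; j^3 = (3*p - q)^3 is a perfect cube, so E-series; the 5-jet and mu = 8 give E_8. The Hessian of g at 0 has rank 0. Corank 2; j^3 = q*(p - 2*q)^2 has shape L^2 M (L != M), so D-series; mu = 9 gives D_9. f is E_8 but g is D_9, hence not right-equivalent.

No.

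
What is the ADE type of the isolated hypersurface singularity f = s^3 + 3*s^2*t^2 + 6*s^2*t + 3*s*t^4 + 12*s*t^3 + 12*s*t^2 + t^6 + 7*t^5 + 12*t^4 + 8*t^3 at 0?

E8

The Hessian of f at 0 is [[0, 0], [0, 0]] with rank 0, so corank 2. A Groebner basis of the Jacobian ideal J(f) in C{s,t} is {t^4, s^3 + 6*s^2*t - 6*s^2 - 24*s*t - 16*t^3 - 24*t^2, s^2/2 + s*t^2 + 2*s*t + 2*t^3 + 2*t^2}; counting standard monomials gives mu = 8. Corank 2; j^3 = (s + 2*t)^3 is a perfect cube, so E-series; the 5-jet and mu = 8 give E_8.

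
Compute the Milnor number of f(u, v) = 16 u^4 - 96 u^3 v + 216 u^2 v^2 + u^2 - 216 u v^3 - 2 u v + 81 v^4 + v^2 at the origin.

The Hessian of f at 0 has rank 1. Corank 1: A-series; mu = 3 gives A_3.

3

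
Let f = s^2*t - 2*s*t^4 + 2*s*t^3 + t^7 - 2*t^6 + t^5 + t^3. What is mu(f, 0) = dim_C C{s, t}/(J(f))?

The Hessian of f at 0 is [[0, 0], [0, 0]] with rank 0, so corank 2. A Groebner basis of the Jacobian ideal J(f) in C{s,t} is {t^3, s^2 + 3*t^2, s*t}; counting standard monomials gives mu = 4. Corank 2; j^3 = t*(s^2 + t^2) splits into three distinct lines over C (the quadratic factor has nonzero discriminant), so D_4.

4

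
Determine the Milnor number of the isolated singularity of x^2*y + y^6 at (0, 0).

The Hessian of f at 0 is [[0, 0], [0, 0]] with rank 0, so corank 2. A Groebner basis of the Jacobian ideal J(f) in C{x,y} is {x^2/6 + y^5, x^3, x*y}; counting standard monomials gives mu = 7. Corank 2; j^3 = x^2*y has shape L^2 M (L != M), so D-series; mu = 7 gives D_7.

7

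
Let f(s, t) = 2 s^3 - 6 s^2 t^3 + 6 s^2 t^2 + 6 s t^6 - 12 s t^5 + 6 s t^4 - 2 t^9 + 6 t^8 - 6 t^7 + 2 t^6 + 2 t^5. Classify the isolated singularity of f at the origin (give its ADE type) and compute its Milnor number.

Type E_8, Milnor number mu = 8.

The Hessian of f at 0 has rank 0. Corank 2; j^3 = 2*s^3 is a perfect cube, so E-series; the 5-jet and mu = 8 give E_8.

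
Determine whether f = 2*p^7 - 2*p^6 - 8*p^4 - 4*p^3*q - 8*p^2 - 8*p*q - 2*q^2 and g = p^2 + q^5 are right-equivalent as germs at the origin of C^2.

No.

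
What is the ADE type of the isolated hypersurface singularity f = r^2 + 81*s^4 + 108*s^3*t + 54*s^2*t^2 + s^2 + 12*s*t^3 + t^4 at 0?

A_3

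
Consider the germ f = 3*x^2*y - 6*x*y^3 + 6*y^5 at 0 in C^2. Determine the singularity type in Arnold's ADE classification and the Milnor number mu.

Type D6, Milnor number mu = 6.

The Hessian of f at 0 has rank 0. Corank 2; j^3 = 3*x^2*y has shape L^2 M (L != M), so D-series; mu = 6 gives D_6.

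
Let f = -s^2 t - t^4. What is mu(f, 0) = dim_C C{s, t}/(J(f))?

The Hessian of f at 0 has rank 0. Corank 2; j^3 = -s^2*t has shape L^2 M (L != M), so D-series; mu = 5 gives D_5.

5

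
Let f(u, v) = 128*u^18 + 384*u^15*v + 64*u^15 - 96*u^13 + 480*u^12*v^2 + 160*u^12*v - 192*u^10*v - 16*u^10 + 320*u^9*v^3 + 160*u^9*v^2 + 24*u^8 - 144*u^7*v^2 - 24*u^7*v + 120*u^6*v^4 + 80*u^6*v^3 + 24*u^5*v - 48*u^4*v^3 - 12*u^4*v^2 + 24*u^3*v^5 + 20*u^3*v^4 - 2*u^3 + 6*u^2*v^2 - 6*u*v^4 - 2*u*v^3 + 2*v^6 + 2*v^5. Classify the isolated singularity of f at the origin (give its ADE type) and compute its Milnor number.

The Hessian of f at 0 has rank 0. Corank 2; j^3 = -2*u^3 is a perfect cube, so E-series; the 4-jet and mu = 7 give E_7.

Type E7, Milnor number mu = 7.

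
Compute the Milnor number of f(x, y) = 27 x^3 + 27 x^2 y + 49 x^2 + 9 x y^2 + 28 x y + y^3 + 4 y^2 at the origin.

2

The Hessian of f at 0 has rank 1. Corank 1: A-series; mu = 2 gives A_2.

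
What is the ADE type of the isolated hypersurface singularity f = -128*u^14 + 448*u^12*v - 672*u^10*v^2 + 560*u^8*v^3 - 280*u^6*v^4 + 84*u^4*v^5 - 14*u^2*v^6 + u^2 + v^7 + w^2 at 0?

A_{6}

The Hessian of f at 0 has rank 2. Corank 1: A-series; mu = 6 gives A_6.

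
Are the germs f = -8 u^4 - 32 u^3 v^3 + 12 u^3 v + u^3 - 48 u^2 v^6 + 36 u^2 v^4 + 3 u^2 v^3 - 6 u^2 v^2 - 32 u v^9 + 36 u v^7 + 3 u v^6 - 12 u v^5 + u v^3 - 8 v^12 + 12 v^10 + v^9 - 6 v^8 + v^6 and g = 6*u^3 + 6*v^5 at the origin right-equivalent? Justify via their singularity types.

No.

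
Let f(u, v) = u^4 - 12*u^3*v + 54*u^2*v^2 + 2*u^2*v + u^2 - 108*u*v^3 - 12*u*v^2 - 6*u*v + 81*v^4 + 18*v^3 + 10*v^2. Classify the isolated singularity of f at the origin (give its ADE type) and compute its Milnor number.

Type A_{1}, Milnor number mu = 1.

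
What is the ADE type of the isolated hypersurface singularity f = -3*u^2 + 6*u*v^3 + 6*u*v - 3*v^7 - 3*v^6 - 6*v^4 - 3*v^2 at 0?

A_6

The Hessian of f at 0 has rank 1. Corank 1: A-series; mu = 6 gives A_6.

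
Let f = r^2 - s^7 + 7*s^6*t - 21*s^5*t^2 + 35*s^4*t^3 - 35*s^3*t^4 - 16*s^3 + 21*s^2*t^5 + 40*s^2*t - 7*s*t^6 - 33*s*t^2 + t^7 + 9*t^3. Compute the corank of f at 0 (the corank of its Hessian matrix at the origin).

2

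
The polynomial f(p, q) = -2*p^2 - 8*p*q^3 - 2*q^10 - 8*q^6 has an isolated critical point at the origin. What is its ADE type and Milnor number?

Type A_9, Milnor number mu = 9.

The Hessian of f at 0 has rank 1. Corank 1: A-series; mu = 9 gives A_9.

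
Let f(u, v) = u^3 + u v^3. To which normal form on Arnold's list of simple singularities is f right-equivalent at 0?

E_7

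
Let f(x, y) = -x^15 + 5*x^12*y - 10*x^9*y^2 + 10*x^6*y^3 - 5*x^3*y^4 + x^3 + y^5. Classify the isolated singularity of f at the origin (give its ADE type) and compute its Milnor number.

Type E_{8}, Milnor number mu = 8.

The Hessian of f at 0 has rank 0. Corank 2; j^3 = x^3 is a perfect cube, so E-series; the 5-jet and mu = 8 give E_8.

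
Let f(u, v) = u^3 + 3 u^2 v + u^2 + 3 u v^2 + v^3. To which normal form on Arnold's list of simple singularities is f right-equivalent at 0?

A_2

The Hessian of f at 0 has rank 1. Corank 1: A-series; mu = 2 gives A_2.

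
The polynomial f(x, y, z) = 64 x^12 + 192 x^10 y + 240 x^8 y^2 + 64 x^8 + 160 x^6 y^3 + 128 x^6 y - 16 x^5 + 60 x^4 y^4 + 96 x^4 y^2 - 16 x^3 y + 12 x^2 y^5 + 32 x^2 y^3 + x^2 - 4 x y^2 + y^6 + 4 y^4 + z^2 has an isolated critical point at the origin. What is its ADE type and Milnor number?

Type A_5, Milnor number mu = 5.

The Hessian of f at 0 has rank 2. Corank 1: A-series; mu = 5 gives A_5.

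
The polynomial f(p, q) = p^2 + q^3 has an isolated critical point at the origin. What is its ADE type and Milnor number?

Type A_{2}, Milnor number mu = 2.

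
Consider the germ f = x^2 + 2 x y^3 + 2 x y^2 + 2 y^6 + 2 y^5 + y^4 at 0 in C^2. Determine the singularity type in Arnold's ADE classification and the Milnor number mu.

Type A_{5}, Milnor number mu = 5.

The Hessian of f at 0 has rank 1. Corank 1: A-series; mu = 5 gives A_5.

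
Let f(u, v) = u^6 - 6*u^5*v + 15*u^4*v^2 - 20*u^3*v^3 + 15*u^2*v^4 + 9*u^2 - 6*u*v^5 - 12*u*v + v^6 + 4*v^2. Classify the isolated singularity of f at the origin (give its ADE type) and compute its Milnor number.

The Hessian of f at 0 has rank 1. Corank 1: A-series; mu = 5 gives A_5.

Type A_{5}, Milnor number mu = 5.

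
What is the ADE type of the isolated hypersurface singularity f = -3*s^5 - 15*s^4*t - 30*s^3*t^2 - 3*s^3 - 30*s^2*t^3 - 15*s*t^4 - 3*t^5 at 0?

The Hessian of f at 0 is [[0, 0], [0, 0]] with rank 0, so corank 2. A Groebner basis of the Jacobian ideal J(f) in C{s,t} is {t^5, s*t^3 + t^4/4, s^2}; counting standard monomials gives mu = 8. Corank 2; j^3 = -3*s^3 is a perfect cube, so E-series; the 5-jet and mu = 8 give E_8.

E_8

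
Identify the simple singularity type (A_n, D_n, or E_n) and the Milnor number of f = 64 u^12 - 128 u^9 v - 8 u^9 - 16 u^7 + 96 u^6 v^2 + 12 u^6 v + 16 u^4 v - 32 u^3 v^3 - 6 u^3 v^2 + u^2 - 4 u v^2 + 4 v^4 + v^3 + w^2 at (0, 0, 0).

Type A_{2}, Milnor number mu = 2.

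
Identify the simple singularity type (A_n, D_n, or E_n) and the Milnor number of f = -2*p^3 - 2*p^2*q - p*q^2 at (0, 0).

Type D_{4}, Milnor number mu = 4.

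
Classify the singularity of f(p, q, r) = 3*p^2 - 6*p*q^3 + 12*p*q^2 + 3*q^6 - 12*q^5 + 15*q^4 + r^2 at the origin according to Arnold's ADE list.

The Hessian of f at 0 has rank 2. Corank 1: A-series; mu = 3 gives A_3.

A_3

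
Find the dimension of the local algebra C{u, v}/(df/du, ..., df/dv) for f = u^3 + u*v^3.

7

The Hessian of f at 0 has rank 0. Corank 2; j^3 = u^3 is a perfect cube, so E-series; the 4-jet and mu = 7 give E_7.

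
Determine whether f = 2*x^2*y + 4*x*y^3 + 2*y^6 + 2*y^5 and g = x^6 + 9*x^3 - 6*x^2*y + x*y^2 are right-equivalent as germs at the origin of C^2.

Yes.

The Hessian of f at 0 is [[0, 0], [0, 0]] with rank 0, so corank 2. A Groebner basis of the Jacobian ideal J(f) in C{x,y} is {x^3, x^2*y + x^2/6 + x*y^2/6, x*y + y^3}; counting standard monomials gives mu = 7. Corank 2; j^3 = 2*x^2*y has shape L^2 M (L != M), so D-series; mu = 7 gives D_7. The Hessian of g at 0 is [[0, 0], [0, 0]] with rank 0, so corank 2. A Groebner basis of the Jacobian ideal J(g) in C{x,y} is {-243*x*y/2 + y^5 + 81*y^2/2, x*y^2 - y^3/3, x^2 - x*y/3}; counting standard monomials gives mu = 7. Corank 2; j^3 = x*(3*x - y)^2 has shape L^2 M (L != M), so D-series; mu = 7 gives D_7. Both have type D_7, hence right-equivalent.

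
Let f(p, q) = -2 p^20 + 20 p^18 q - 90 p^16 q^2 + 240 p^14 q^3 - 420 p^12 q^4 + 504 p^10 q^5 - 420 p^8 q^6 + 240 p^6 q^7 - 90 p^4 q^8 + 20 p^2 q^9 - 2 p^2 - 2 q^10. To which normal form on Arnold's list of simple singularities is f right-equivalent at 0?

A9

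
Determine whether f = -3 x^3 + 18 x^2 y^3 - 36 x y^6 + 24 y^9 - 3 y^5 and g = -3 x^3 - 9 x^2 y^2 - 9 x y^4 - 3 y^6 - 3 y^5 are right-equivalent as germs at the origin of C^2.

The Hessian of f at 0 has rank 0. Corank 2; j^3 = -3*x^3 is a perfect cube, so E-series; the 5-jet and mu = 8 give E_8. The Hessian of g at 0 has rank 0. Corank 2; j^3 = -3*x^3 is a perfect cube, so E-series; the 5-jet and mu = 8 give E_8. Both have type E_8, hence right-equivalent.

Yes.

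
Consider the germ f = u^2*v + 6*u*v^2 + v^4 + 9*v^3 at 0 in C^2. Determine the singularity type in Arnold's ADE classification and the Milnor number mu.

Type D5, Milnor number mu = 5.

The Hessian of f at 0 has rank 0. Corank 2; j^3 = v*(u + 3*v)^2 has shape L^2 M (L != M), so D-series; mu = 5 gives D_5.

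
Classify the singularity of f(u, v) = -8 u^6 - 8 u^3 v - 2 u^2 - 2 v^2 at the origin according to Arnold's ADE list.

A_{1}

The Hessian of f at 0 has rank 2. Corank 0: nondegenerate Morse point, so A_1.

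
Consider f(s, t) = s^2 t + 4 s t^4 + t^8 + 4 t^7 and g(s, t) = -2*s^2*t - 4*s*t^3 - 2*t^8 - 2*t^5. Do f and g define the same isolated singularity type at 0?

Yes.

The Hessian of f at 0 has rank 0. Corank 2; j^3 = s^2*t has shape L^2 M (L != M), so D-series; mu = 9 gives D_9. The Hessian of g at 0 has rank 0. Corank 2; j^3 = -2*s^2*t has shape L^2 M (L != M), so D-series; mu = 9 gives D_9. Both have type D_9, hence right-equivalent.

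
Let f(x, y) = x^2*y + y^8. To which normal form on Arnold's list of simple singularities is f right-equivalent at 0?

The Hessian of f at 0 has rank 0. Corank 2; j^3 = x^2*y has shape L^2 M (L != M), so D-series; mu = 9 gives D_9.

D_{9}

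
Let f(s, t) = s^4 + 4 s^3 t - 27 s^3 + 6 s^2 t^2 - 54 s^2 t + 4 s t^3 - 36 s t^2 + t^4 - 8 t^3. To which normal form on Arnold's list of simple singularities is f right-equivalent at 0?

E6

The Hessian of f at 0 has rank 0. Corank 2; j^3 = -(3*s + 2*t)^3 is a perfect cube, so E-series; the 4-jet and mu = 6 give E_6.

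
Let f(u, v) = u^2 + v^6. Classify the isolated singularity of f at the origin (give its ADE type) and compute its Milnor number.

Type A5, Milnor number mu = 5.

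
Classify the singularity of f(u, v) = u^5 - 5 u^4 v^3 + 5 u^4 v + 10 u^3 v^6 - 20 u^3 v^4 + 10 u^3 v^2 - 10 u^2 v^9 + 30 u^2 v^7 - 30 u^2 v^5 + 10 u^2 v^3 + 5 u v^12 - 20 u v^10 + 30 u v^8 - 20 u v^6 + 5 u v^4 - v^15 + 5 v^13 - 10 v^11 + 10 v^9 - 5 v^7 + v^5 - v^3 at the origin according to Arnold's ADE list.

E_8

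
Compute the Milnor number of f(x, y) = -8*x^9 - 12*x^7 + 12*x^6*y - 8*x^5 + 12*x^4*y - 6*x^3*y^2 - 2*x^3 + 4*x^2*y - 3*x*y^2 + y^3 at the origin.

The Hessian of f at 0 has rank 0. Corank 2; j^3 = -(x - y)*(2*x^2 - 2*x*y + y^2) splits into three distinct lines over C (the quadratic factor has nonzero discriminant), so D_4.

4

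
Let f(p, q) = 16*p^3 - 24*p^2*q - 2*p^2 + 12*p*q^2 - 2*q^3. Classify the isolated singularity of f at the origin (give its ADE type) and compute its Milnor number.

Type A2, Milnor number mu = 2.

The Hessian of f at 0 has rank 1. Corank 1: A-series; mu = 2 gives A_2.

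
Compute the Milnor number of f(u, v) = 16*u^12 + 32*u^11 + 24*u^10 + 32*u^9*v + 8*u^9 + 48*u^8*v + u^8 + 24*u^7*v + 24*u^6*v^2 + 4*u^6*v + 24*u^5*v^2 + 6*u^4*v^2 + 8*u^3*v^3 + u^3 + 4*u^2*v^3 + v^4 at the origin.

The Hessian of f at 0 has rank 0. Corank 2; j^3 = u^3 is a perfect cube, so E-series; the 4-jet and mu = 6 give E_6.

6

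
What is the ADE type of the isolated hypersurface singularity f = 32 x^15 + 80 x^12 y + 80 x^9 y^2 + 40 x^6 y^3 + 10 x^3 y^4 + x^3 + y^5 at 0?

The Hessian of f at 0 has rank 0. Corank 2; j^3 = x^3 is a perfect cube, so E-series; the 5-jet and mu = 8 give E_8.

E_8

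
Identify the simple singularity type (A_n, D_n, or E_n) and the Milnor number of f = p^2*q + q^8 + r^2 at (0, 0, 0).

Type D_{9}, Milnor number mu = 9.

The Hessian of f at 0 is [[0, 0, 0], [0, 0, 0], [0, 0, 2]] with rank 1, so corank 2. A Groebner basis of the Jacobian ideal J(f) in C{p,q,r} is {p^2/8 + q^7, p^3, p*q, r}; counting standard monomials gives mu = 9. Corank 2; j^3 = p^2*q has shape L^2 M (L != M), so D-series; mu = 9 gives D_9.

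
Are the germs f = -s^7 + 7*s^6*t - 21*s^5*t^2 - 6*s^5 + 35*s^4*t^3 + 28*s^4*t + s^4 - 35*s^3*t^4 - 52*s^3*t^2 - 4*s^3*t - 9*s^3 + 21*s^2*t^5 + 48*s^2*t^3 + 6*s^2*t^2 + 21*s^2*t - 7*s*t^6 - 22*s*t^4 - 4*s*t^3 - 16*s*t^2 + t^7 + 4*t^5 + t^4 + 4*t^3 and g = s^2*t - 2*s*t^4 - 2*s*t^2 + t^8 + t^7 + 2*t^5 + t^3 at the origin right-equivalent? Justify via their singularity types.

No.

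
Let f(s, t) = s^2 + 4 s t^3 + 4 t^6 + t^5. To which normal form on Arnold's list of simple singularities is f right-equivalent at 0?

The Hessian of f at 0 has rank 1. Corank 1: A-series; mu = 4 gives A_4.

A_4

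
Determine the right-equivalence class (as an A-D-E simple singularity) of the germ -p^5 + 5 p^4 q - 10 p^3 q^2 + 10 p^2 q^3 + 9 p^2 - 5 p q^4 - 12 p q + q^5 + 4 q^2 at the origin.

The Hessian of f at 0 is [[18, -12], [-12, 8]] with rank 1, so corank 1. A Groebner basis of the Jacobian ideal J(f) in C{p,q} is {q^4, p - 2*q/3}; counting standard monomials gives mu = 4. Corank 1: A-series; mu = 4 gives A_4.

A_{4}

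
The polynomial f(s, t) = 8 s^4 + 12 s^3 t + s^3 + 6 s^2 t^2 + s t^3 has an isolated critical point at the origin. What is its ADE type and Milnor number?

Type E_7, Milnor number mu = 7.

The Hessian of f at 0 has rank 0. Corank 2; j^3 = s^3 is a perfect cube, so E-series; the 4-jet and mu = 7 give E_7.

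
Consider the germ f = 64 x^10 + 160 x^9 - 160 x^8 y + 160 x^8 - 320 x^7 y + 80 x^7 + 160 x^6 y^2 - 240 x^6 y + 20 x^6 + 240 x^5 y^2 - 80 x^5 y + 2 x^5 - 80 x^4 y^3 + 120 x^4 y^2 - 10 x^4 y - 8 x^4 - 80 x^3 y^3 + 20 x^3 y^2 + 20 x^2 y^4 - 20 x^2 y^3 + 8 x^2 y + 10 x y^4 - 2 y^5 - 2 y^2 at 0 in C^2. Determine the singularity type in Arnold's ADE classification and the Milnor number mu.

Type A4, Milnor number mu = 4.

The Hessian of f at 0 has rank 1. Corank 1: A-series; mu = 4 gives A_4.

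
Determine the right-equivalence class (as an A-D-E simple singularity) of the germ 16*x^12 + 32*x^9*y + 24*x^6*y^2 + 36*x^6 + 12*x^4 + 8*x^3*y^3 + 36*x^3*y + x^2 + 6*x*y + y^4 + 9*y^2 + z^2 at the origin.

A3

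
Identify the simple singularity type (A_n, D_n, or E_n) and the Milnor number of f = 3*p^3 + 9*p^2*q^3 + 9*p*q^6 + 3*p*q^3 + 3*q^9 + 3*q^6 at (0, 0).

Type E_{7}, Milnor number mu = 7.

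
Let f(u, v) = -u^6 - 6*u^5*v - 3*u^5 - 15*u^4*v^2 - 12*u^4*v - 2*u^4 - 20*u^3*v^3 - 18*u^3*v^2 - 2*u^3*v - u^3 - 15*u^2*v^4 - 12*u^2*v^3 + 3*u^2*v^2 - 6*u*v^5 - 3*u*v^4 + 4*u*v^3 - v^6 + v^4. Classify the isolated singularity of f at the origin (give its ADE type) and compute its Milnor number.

The Hessian of f at 0 has rank 0. Corank 2; j^3 = -u^3 is a perfect cube, so E-series; the 4-jet and mu = 6 give E_6.

Type E6, Milnor number mu = 6.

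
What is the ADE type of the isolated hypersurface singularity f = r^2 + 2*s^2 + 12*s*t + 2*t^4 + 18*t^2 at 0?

The Hessian of f at 0 has rank 2. Corank 1: A-series; mu = 3 gives A_3.

A3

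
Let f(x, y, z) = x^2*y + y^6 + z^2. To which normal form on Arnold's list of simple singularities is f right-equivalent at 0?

The Hessian of f at 0 is [[0, 0, 0], [0, 0, 0], [0, 0, 2]] with rank 1, so corank 2. A Groebner basis of the Jacobian ideal J(f) in C{x,y,z} is {x^2/6 + y^5, x^3, x*y, z}; counting standard monomials gives mu = 7. Corank 2; j^3 = x^2*y has shape L^2 M (L != M), so D-series; mu = 7 gives D_7.

D_7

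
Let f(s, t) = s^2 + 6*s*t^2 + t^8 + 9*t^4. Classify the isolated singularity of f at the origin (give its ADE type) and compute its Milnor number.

The Hessian of f at 0 has rank 1. Corank 1: A-series; mu = 7 gives A_7.

Type A_7, Milnor number mu = 7.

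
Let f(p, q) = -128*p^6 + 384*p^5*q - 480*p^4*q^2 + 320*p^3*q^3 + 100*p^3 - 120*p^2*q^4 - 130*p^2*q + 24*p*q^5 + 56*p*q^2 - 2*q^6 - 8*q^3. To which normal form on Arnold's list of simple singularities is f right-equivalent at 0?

The Hessian of f at 0 has rank 0. Corank 2; j^3 = 2*(2*p - q)*(5*p - 2*q)^2 has shape L^2 M (L != M), so D-series; mu = 7 gives D_7.

D_{7}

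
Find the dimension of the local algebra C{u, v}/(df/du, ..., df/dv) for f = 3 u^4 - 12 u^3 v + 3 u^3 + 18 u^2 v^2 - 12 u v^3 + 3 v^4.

6

The Hessian of f at 0 has rank 0. Corank 2; j^3 = 3*u^3 is a perfect cube, so E-series; the 4-jet and mu = 6 give E_6.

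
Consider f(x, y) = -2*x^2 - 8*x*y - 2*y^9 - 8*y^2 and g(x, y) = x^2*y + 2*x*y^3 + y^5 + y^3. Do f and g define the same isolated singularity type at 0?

No.

The Hessian of f at 0 has rank 1. Corank 1: A-series; mu = 8 gives A_8. The Hessian of g at 0 has rank 0. Corank 2; j^3 = y*(x^2 + y^2) splits into three distinct lines over C (the quadratic factor has nonzero discriminant), so D_4. f is A_8 but g is D_4, hence not right-equivalent.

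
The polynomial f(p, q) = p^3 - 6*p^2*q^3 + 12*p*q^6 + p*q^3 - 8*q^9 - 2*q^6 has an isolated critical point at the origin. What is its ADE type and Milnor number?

Type E_7, Milnor number mu = 7.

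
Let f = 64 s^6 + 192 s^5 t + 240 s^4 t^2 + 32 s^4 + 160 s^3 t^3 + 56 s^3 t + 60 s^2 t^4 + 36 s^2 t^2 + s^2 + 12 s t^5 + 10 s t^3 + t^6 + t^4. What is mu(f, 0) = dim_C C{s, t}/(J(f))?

The Hessian of f at 0 has rank 1. Corank 1: A-series; mu = 3 gives A_3.

3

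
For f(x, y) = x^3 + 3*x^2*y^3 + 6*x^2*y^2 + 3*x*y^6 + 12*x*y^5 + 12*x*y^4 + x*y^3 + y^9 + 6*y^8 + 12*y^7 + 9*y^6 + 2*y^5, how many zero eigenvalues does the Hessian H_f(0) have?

2

The Hessian at 0 is [[0, 0], [0, 0]] of rank 0; hence corank 2.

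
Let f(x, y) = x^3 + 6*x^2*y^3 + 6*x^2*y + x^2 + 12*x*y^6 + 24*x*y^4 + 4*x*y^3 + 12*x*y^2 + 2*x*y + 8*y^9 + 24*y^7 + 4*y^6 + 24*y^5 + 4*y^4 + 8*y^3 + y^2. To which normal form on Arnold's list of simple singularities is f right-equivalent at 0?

A_2

The Hessian of f at 0 is [[2, 2], [2, 2]] with rank 1, so corank 1. A Groebner basis of the Jacobian ideal J(f) in C{x,y} is {y^2, x + y}; counting standard monomials gives mu = 2. Corank 1: A-series; mu = 2 gives A_2.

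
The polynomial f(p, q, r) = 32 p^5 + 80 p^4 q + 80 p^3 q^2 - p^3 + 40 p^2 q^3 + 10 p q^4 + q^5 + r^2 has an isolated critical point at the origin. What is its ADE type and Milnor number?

Type E_{8}, Milnor number mu = 8.

The Hessian of f at 0 is [[0, 0, 0], [0, 0, 0], [0, 0, 2]] with rank 1, so corank 2. A Groebner basis of the Jacobian ideal J(f) in C{p,q,r} is {q^5, p*q^3 + q^4/8, p^2, r}; counting standard monomials gives mu = 8. Corank 2; j^3 = -p^3 is a perfect cube, so E-series; the 5-jet and mu = 8 give E_8.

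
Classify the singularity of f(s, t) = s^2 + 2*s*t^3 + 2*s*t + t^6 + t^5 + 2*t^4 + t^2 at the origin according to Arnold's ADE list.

The Hessian of f at 0 is [[2, 2], [2, 2]] with rank 1, so corank 1. A Groebner basis of the Jacobian ideal J(f) in C{s,t} is {s + t^3 + t, s^2 - t^2, s*t + t^2}; counting standard monomials gives mu = 4. Corank 1: A-series; mu = 4 gives A_4.

A_{4}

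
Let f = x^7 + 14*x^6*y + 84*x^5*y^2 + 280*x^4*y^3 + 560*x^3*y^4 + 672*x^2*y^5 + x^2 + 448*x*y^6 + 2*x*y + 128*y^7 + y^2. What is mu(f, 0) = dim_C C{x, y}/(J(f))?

6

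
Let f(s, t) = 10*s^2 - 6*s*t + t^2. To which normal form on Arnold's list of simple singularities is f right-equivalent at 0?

The Hessian of f at 0 has rank 2. Corank 0: nondegenerate Morse point, so A_1.

A_1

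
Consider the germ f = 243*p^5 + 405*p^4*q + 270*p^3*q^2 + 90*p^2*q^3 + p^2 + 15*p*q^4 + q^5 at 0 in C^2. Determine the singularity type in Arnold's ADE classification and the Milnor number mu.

Type A4, Milnor number mu = 4.

The Hessian of f at 0 has rank 1. Corank 1: A-series; mu = 4 gives A_4.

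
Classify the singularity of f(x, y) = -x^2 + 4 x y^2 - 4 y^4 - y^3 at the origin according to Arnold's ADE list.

The Hessian of f at 0 is [[-2, 0], [0, 0]] with rank 1, so corank 1. A Groebner basis of the Jacobian ideal J(f) in C{x,y} is {y^2, x}; counting standard monomials gives mu = 2. Corank 1: A-series; mu = 2 gives A_2.

A_{2}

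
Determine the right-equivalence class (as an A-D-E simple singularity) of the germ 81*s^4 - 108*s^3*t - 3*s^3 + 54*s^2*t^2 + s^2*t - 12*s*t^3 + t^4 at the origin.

D_5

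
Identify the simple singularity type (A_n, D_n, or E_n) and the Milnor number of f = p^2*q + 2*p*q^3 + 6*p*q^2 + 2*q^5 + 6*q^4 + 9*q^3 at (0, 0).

Type D_{6}, Milnor number mu = 6.

The Hessian of f at 0 has rank 0. Corank 2; j^3 = q*(p + 3*q)^2 has shape L^2 M (L != M), so D-series; mu = 6 gives D_6.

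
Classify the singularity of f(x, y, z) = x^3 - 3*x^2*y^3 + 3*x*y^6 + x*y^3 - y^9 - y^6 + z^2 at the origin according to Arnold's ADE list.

E_{7}

The Hessian of f at 0 has rank 1. Corank 2; j^3 = x^3 is a perfect cube, so E-series; the 4-jet and mu = 7 give E_7.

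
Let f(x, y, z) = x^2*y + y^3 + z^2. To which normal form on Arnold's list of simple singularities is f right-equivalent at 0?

The Hessian of f at 0 has rank 1. Corank 2; j^3 = y*(x^2 + y^2) splits into three distinct lines over C (the quadratic factor has nonzero discriminant), so D_4.

D_{4}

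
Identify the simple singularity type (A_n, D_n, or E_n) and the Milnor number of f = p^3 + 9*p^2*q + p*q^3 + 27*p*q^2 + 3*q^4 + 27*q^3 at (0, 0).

Type E_{7}, Milnor number mu = 7.

The Hessian of f at 0 has rank 0. Corank 2; j^3 = (p + 3*q)^3 is a perfect cube, so E-series; the 4-jet and mu = 7 give E_7.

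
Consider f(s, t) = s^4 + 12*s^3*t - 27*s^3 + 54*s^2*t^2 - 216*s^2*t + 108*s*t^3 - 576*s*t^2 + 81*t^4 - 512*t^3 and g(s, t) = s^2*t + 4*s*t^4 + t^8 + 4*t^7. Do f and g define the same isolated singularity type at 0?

No.

The Hessian of f at 0 has rank 0. Corank 2; j^3 = -(3*s + 8*t)^3 is a perfect cube, so E-series; the 4-jet and mu = 6 give E_6. The Hessian of g at 0 has rank 0. Corank 2; j^3 = s^2*t has shape L^2 M (L != M), so D-series; mu = 9 gives D_9. f is E_6 but g is D_9, hence not right-equivalent.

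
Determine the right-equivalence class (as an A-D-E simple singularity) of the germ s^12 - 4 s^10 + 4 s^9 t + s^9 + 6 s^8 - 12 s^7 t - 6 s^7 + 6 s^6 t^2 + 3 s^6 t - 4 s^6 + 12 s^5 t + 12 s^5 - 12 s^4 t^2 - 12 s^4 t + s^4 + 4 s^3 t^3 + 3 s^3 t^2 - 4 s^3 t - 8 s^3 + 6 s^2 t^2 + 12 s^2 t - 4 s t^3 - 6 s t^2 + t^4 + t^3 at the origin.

The Hessian of f at 0 is [[0, 0], [0, 0]] with rank 0, so corank 2. A Groebner basis of the Jacobian ideal J(f) in C{s,t} is {t^4, s*t^2 - 2*t^3/3, s^2 - s*t + t^2/4}; counting standard monomials gives mu = 6. Corank 2; j^3 = -(2*s - t)^3 is a perfect cube, so E-series; the 4-jet and mu = 6 give E_6.

E6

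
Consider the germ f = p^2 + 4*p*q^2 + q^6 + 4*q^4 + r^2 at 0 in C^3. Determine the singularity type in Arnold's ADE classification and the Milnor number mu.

Type A5, Milnor number mu = 5.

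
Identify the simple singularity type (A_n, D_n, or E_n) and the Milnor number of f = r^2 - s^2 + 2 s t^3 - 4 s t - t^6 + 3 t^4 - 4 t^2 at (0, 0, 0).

Type A3, Milnor number mu = 3.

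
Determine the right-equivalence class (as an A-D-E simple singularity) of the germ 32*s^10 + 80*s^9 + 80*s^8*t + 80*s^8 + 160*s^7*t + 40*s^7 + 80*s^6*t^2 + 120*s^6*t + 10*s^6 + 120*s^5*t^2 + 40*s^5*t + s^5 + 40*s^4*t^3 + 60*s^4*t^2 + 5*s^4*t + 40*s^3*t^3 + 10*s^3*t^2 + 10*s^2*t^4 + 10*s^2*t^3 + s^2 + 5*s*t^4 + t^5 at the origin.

A_{4}

The Hessian of f at 0 has rank 1. Corank 1: A-series; mu = 4 gives A_4.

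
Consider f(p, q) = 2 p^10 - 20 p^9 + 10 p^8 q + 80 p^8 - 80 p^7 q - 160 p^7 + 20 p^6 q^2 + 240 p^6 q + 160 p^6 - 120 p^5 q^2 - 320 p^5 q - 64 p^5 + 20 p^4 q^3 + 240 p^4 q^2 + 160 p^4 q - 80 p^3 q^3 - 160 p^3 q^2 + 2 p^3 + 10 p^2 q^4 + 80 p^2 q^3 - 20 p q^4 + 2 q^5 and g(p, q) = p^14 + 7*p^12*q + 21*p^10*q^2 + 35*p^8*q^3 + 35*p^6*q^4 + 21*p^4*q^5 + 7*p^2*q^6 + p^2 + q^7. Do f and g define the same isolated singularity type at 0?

No.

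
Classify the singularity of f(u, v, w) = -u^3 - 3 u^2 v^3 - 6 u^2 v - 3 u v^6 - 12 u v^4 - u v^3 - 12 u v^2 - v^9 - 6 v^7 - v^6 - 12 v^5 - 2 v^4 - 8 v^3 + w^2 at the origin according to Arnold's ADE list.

The Hessian of f at 0 is [[0, 0, 0], [0, 0, 0], [0, 0, 2]] with rank 1, so corank 2. A Groebner basis of the Jacobian ideal J(f) in C{u,v,w} is {u^3 + 6*u^2*v + 48*u^2 + 192*u*v + 192*v^2, -6*u^2 + u*v^2 - 24*u*v - 24*v^2, 3*u^2 + 12*u*v + v^3 + 12*v^2, w}; counting standard monomials gives mu = 7. Corank 2; j^3 = -(u + 2*v)^3 is a perfect cube, so E-series; the 4-jet and mu = 7 give E_7.

E_7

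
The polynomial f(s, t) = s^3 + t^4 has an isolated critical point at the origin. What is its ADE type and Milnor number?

The Hessian of f at 0 has rank 0. Corank 2; j^3 = s^3 is a perfect cube, so E-series; the 4-jet and mu = 6 give E_6.

Type E6, Milnor number mu = 6.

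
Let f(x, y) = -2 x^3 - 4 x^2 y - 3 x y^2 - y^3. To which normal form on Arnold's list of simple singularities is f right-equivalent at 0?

D_4

The Hessian of f at 0 has rank 0. Corank 2; j^3 = -(x + y)*(2*x^2 + 2*x*y + y^2) splits into three distinct lines over C (the quadratic factor has nonzero discriminant), so D_4.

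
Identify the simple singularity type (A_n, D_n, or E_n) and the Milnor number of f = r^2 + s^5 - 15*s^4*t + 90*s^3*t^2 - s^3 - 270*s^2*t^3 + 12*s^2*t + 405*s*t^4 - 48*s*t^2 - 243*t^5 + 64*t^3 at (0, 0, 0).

The Hessian of f at 0 has rank 1. Corank 2; j^3 = -(s - 4*t)^3 is a perfect cube, so E-series; the 5-jet and mu = 8 give E_8.

Type E_8, Milnor number mu = 8.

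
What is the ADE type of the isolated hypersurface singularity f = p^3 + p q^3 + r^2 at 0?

E_7

The Hessian of f at 0 has rank 1. Corank 2; j^3 = p^3 is a perfect cube, so E-series; the 4-jet and mu = 7 give E_7.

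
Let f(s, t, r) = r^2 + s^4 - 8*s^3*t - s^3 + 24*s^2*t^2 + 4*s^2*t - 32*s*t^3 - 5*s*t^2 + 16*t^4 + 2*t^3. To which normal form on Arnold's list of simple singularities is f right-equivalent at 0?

D5

The Hessian of f at 0 has rank 1. Corank 2; j^3 = -(s - 2*t)*(s - t)^2 has shape L^2 M (L != M), so D-series; mu = 5 gives D_5.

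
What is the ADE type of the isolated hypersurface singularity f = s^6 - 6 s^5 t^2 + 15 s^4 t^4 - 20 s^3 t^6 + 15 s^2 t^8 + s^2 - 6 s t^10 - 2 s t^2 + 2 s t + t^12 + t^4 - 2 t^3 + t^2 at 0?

A5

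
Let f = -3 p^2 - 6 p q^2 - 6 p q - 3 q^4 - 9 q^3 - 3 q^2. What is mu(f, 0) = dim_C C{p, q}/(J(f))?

2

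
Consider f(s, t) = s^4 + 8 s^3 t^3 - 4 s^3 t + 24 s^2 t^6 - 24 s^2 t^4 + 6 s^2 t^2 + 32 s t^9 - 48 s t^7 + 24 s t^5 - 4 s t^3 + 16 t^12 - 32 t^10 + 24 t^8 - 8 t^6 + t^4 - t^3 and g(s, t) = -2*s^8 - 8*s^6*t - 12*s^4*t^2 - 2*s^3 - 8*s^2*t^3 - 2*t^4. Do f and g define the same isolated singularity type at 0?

Yes.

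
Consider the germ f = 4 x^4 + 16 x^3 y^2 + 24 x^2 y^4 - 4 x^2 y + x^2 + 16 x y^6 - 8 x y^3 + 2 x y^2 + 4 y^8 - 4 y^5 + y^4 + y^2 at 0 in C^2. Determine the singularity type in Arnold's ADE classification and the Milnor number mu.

Type A_{1}, Milnor number mu = 1.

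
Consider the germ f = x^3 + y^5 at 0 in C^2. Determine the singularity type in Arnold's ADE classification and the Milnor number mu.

Type E_8, Milnor number mu = 8.

The Hessian of f at 0 has rank 0. Corank 2; j^3 = x^3 is a perfect cube, so E-series; the 5-jet and mu = 8 give E_8.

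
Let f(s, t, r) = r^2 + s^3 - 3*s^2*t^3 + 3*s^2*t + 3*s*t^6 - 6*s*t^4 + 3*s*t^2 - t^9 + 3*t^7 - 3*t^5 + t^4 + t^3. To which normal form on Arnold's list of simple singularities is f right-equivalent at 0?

The Hessian of f at 0 has rank 1. Corank 2; j^3 = (s + t)^3 is a perfect cube, so E-series; the 4-jet and mu = 6 give E_6.

E_6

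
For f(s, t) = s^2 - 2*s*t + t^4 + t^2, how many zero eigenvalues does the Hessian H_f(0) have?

1

Hessian at 0 has rank 1.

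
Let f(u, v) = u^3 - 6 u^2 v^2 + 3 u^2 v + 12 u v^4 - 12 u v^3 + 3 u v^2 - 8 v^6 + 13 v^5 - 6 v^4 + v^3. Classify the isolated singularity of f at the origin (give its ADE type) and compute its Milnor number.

Type E_{8}, Milnor number mu = 8.

The Hessian of f at 0 has rank 0. Corank 2; j^3 = (u + v)^3 is a perfect cube, so E-series; the 5-jet and mu = 8 give E_8.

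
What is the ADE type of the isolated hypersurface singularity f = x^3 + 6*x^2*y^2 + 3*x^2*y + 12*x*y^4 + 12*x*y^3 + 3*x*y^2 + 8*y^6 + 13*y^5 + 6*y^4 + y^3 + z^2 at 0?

The Hessian of f at 0 is [[0, 0, 0], [0, 0, 0], [0, 0, 2]] with rank 1, so corank 2. A Groebner basis of the Jacobian ideal J(f) in C{x,y,z} is {y^4, x^3 + 3*x^2*y - 3*x^2/4 - 3*x*y/2 - 2*y^3 - 3*y^2/4, x^2/4 + x*y^2 + x*y/2 + y^3 + y^2/4, z}; counting standard monomials gives mu = 8. Corank 2; j^3 = (x + y)^3 is a perfect cube, so E-series; the 5-jet and mu = 8 give E_8.

E_8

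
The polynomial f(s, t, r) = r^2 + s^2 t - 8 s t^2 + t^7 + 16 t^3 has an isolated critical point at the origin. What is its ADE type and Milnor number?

Type D8, Milnor number mu = 8.

The Hessian of f at 0 has rank 1. Corank 2; j^3 = t*(s - 4*t)^2 has shape L^2 M (L != M), so D-series; mu = 8 gives D_8.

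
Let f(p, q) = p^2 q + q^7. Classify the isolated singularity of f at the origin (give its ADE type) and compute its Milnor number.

The Hessian of f at 0 is [[0, 0], [0, 0]] with rank 0, so corank 2. A Groebner basis of the Jacobian ideal J(f) in C{p,q} is {p^2/7 + q^6, p^3, p*q}; counting standard monomials gives mu = 8. Corank 2; j^3 = p^2*q has shape L^2 M (L != M), so D-series; mu = 8 gives D_8.

Type D8, Milnor number mu = 8.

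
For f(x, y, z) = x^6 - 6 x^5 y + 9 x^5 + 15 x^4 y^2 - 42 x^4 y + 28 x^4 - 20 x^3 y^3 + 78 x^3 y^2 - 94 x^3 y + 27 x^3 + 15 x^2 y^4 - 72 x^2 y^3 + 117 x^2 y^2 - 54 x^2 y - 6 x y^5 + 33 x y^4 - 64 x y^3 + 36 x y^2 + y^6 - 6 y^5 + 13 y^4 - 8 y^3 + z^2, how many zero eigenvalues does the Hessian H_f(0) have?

The Hessian at 0 is [[0, 0, 0], [0, 0, 0], [0, 0, 2]] of rank 1; hence corank 2.

2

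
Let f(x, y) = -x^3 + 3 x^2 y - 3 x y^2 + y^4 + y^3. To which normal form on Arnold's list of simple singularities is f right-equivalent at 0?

E6

The Hessian of f at 0 has rank 0. Corank 2; j^3 = -(x - y)^3 is a perfect cube, so E-series; the 4-jet and mu = 6 give E_6.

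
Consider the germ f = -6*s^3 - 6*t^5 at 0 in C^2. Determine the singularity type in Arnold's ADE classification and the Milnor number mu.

The Hessian of f at 0 has rank 0. Corank 2; j^3 = -6*s^3 is a perfect cube, so E-series; the 5-jet and mu = 8 give E_8.

Type E8, Milnor number mu = 8.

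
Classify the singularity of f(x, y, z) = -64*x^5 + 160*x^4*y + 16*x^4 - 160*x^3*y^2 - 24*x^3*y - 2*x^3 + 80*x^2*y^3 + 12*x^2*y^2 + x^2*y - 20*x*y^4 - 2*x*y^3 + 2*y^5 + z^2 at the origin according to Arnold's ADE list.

The Hessian of f at 0 is [[0, 0, 0], [0, 0, 0], [0, 0, 2]] with rank 1, so corank 2. A Groebner basis of the Jacobian ideal J(f) in C{x,y,z} is {x^3, x^2*y, x^2/4 + x*y^2, 7*x^2/2 - x*y + y^3, z}; counting standard monomials gives mu = 6. Corank 2; j^3 = -x^2*(2*x - y) has shape L^2 M (L != M), so D-series; mu = 6 gives D_6.

D6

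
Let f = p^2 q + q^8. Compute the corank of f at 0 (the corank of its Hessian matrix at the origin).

2

The Hessian at 0 is [[0, 0], [0, 0]] of rank 0; hence corank 2.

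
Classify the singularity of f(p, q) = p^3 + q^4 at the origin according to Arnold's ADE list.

E6

The Hessian of f at 0 has rank 0. Corank 2; j^3 = p^3 is a perfect cube, so E-series; the 4-jet and mu = 6 give E_6.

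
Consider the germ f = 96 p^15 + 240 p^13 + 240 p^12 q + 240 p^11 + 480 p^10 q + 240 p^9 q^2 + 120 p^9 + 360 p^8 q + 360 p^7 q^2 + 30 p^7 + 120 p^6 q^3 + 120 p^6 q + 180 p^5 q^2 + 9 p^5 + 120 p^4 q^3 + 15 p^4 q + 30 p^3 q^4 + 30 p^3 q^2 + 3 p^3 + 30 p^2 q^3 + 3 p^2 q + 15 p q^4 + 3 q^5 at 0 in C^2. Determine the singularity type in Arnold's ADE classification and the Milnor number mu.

Type D_{6}, Milnor number mu = 6.

The Hessian of f at 0 has rank 0. Corank 2; j^3 = 3*p^2*(p + q) has shape L^2 M (L != M), so D-series; mu = 6 gives D_6.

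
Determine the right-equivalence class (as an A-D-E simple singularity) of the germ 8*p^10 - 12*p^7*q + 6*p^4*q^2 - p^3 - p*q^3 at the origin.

E_7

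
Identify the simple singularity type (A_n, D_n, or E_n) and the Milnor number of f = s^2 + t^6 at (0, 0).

Type A_{5}, Milnor number mu = 5.

The Hessian of f at 0 has rank 1. Corank 1: A-series; mu = 5 gives A_5.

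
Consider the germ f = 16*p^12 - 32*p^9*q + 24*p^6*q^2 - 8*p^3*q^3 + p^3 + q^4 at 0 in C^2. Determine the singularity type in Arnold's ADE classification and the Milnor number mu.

The Hessian of f at 0 has rank 0. Corank 2; j^3 = p^3 is a perfect cube, so E-series; the 4-jet and mu = 6 give E_6.

Type E_{6}, Milnor number mu = 6.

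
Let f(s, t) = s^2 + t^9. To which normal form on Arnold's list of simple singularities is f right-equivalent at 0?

A_{8}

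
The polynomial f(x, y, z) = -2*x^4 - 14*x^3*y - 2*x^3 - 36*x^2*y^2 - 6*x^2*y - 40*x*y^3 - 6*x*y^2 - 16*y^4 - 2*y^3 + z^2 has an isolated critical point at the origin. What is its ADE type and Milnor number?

Type E_{7}, Milnor number mu = 7.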